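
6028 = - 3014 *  (-2 )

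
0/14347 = 0 = 0.00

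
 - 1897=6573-8470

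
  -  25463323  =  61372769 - 86836092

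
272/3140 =68/785 = 0.09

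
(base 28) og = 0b1010110000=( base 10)688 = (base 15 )30d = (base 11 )576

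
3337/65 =51+22/65   =  51.34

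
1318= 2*659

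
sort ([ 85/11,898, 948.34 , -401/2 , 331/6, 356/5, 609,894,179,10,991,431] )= [ - 401/2,85/11, 10, 331/6, 356/5, 179,431, 609,  894 , 898 , 948.34, 991] 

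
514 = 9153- 8639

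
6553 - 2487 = 4066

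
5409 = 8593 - 3184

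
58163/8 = 7270 + 3/8 = 7270.38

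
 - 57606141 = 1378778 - 58984919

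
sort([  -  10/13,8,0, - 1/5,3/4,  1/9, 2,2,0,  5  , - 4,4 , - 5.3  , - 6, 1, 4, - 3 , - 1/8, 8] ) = [ - 6, - 5.3, -4, - 3,-10/13  , - 1/5, - 1/8,0,0,1/9,3/4, 1,2, 2 , 4, 4,5,8,8]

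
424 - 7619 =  - 7195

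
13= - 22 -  - 35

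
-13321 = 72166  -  85487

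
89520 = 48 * 1865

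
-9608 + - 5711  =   - 15319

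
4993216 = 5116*976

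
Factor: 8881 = 83^1*107^1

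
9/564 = 3/188  =  0.02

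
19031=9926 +9105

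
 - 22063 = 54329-76392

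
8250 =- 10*( - 825)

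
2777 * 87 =241599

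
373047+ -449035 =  - 75988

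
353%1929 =353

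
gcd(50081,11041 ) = 61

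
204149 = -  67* ( - 3047)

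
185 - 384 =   -  199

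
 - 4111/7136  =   - 1 + 3025/7136=- 0.58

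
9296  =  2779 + 6517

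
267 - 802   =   - 535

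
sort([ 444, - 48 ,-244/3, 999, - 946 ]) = [ -946, - 244/3, -48, 444, 999 ]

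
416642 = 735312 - 318670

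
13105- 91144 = -78039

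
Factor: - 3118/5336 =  - 2^( - 2)*23^( - 1)*29^( - 1) * 1559^1 = - 1559/2668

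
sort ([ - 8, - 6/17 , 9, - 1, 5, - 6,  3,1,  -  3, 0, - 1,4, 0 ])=[ - 8,-6, - 3,  -  1, - 1 , - 6/17 , 0,0, 1 , 3, 4,5,  9]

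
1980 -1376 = 604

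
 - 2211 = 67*(-33) 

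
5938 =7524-1586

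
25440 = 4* 6360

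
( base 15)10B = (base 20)bg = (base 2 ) 11101100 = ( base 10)236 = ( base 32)7C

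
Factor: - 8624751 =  - 3^1*2874917^1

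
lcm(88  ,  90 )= 3960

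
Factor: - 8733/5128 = -2^ (- 3)*3^1*41^1*71^1 * 641^( - 1 )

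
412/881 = 412/881 = 0.47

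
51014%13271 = 11201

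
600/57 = 200/19 = 10.53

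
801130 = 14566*55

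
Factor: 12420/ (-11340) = -23/21 = - 3^(  -  1)*7^( - 1)*23^1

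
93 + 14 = 107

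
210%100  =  10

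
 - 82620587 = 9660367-92280954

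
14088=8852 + 5236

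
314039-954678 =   -  640639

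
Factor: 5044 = 2^2* 13^1 * 97^1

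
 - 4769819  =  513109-5282928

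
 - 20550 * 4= - 82200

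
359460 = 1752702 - 1393242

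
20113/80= 251+33/80 = 251.41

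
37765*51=1926015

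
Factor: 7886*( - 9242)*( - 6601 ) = 481096801612 = 2^2*7^1*23^1*41^1 * 3943^1 * 4621^1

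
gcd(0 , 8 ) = 8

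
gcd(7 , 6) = 1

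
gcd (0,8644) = 8644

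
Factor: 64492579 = 1613^1*39983^1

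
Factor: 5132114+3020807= 7^1 * 383^1*3041^1=8152921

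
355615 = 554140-198525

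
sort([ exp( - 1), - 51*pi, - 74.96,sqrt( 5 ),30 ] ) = [ - 51*pi ,  -  74.96, exp(  -  1 ) , sqrt( 5), 30 ] 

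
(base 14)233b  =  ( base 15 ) 1C39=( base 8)13761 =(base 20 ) f69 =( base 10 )6129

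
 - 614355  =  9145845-9760200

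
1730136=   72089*24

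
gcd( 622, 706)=2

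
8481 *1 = 8481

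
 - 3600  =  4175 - 7775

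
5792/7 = 827 + 3/7 = 827.43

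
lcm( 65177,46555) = 325885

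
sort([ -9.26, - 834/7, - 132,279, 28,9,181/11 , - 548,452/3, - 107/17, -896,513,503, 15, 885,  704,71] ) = [ - 896, - 548, - 132, -834/7,- 9.26, - 107/17,9,15,181/11,28,  71,452/3, 279, 503,513, 704, 885]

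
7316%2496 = 2324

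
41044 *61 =2503684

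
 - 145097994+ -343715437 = -488813431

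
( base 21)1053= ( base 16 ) 2499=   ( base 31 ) 9N7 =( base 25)EOJ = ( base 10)9369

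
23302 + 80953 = 104255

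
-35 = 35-70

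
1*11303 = 11303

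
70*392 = 27440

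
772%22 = 2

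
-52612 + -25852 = -78464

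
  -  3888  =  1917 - 5805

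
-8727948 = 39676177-48404125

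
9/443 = 9/443=0.02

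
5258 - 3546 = 1712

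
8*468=3744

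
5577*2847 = 15877719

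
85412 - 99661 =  - 14249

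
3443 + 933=4376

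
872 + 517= 1389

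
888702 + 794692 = 1683394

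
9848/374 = 4924/187 = 26.33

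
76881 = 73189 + 3692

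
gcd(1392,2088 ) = 696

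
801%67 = 64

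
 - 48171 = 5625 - 53796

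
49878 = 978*51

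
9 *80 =720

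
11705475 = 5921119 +5784356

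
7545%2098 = 1251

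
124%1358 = 124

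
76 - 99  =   - 23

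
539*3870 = 2085930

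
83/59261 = 83/59261  =  0.00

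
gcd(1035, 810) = 45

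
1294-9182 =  -7888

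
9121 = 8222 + 899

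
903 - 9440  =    -  8537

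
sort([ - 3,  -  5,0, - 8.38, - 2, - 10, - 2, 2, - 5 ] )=[ - 10, - 8.38,- 5,  -  5, -3, - 2,  -  2, 0,  2]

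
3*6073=18219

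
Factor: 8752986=2^1*3^2 * 11^1*44207^1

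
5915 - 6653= - 738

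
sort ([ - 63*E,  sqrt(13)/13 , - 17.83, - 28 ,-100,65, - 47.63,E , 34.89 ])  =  [ - 63*E, - 100, - 47.63,-28 , - 17.83, sqrt(13)/13,E, 34.89,65 ] 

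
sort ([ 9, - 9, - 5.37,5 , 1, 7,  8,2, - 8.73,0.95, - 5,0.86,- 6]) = [ - 9, - 8.73 , - 6 , - 5.37, - 5,0.86, 0.95,1, 2, 5,7, 8, 9]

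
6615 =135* 49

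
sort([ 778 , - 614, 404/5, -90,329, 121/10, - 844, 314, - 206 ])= [ - 844, - 614, - 206, - 90, 121/10,404/5,  314, 329,778 ] 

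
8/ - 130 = - 4/65 = - 0.06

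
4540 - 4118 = 422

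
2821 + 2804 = 5625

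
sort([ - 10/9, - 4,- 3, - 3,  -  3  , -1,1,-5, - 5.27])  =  [  -  5.27 , - 5,-4,-3, - 3, -3,  -  10/9, - 1,1 ]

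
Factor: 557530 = 2^1*5^1 * 127^1*439^1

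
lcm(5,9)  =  45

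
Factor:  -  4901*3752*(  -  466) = 2^4* 7^1 * 13^2 * 29^1*67^1 *233^1 = 8569065232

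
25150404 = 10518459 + 14631945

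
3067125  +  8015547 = 11082672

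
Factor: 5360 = 2^4*5^1*67^1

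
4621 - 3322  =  1299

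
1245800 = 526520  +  719280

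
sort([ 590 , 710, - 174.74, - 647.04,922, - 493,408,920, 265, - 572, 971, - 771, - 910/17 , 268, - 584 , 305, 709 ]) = [ - 771,-647.04, - 584 , - 572, - 493,-174.74, - 910/17, 265, 268, 305, 408, 590,709,710, 920,922, 971 ] 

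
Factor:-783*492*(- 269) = 103628484 = 2^2*3^4*29^1*41^1*269^1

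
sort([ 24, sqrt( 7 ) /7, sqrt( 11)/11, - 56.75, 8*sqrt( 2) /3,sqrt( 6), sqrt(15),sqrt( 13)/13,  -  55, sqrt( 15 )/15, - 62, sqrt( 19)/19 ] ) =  [ - 62,  -  56.75, -55, sqrt(19)/19,sqrt( 15) /15, sqrt( 13)/13,sqrt( 11)/11,sqrt(7)/7,  sqrt( 6) , 8 * sqrt( 2)/3, sqrt(15),24] 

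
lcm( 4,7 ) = 28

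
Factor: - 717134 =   -  2^1*  11^1*37^1*881^1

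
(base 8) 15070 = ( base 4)1220320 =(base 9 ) 10177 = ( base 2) 1101000111000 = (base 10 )6712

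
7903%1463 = 588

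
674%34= 28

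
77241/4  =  77241/4  =  19310.25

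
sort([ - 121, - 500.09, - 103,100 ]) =[ - 500.09,-121,-103, 100 ]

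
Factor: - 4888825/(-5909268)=2^( - 2)*3^ (- 1)*5^2*17^(- 1)*83^( - 1)*283^1*349^( - 1)*691^1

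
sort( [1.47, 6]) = [ 1.47, 6 ] 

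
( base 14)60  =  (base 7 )150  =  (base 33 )2i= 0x54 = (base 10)84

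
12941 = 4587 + 8354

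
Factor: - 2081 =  - 2081^1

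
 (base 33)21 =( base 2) 1000011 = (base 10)67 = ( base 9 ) 74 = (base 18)3d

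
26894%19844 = 7050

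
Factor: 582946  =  2^1*7^1 * 13^1*3203^1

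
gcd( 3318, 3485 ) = 1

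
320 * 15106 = 4833920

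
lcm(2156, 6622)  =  92708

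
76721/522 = 76721/522 = 146.98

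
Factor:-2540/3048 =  - 2^( - 1) * 3^ ( - 1 ) * 5^1 = - 5/6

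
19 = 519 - 500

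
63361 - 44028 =19333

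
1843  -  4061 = -2218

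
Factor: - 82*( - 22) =2^2*11^1* 41^1 = 1804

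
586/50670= 293/25335= 0.01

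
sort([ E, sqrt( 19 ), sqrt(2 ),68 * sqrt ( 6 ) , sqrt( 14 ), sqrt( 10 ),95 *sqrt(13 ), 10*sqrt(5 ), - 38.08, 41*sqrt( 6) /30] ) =[ - 38.08,sqrt( 2) , E, sqrt( 10 ),41*sqrt( 6)/30,  sqrt( 14 ), sqrt( 19 ), 10*sqrt( 5 ),68*sqrt( 6), 95*sqrt(13) ] 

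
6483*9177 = 59494491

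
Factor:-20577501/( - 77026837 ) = 3^2*7^2*29^1*1609^1*77026837^( - 1)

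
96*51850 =4977600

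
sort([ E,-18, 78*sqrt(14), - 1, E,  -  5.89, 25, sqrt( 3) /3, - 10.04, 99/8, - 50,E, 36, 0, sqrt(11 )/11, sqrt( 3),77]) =[ - 50, - 18, -10.04, - 5.89, - 1,  0,sqrt( 11 ) /11,  sqrt(3 )/3, sqrt( 3 ), E, E , E, 99/8,25, 36,77,78*sqrt( 14)]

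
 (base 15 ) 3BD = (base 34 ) P3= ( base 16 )355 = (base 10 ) 853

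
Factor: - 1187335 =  - 5^1*237467^1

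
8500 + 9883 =18383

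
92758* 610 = 56582380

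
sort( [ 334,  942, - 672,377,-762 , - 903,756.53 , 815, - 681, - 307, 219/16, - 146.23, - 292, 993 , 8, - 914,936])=[ - 914,  -  903, - 762, - 681, - 672, - 307, - 292, - 146.23,8, 219/16, 334,377, 756.53,815, 936,942, 993]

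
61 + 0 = 61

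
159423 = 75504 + 83919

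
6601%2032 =505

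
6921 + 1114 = 8035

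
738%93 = 87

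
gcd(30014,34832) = 2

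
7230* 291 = 2103930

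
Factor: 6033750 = 2^1*3^1*5^4*1609^1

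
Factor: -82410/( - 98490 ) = 7^(-2 )*41^1=   41/49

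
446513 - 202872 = 243641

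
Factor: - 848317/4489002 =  - 2^(  -  1 ) * 3^(-2)*7^(- 1)*17^1*23^ ( - 1)*139^1*  359^1*1549^( - 1)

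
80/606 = 40/303 = 0.13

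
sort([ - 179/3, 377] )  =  [ - 179/3,377] 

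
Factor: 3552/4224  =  37/44  =  2^( - 2)*11^( - 1 )*37^1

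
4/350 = 2/175 = 0.01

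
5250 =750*7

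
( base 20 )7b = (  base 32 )4N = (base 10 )151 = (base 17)8f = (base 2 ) 10010111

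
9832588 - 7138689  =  2693899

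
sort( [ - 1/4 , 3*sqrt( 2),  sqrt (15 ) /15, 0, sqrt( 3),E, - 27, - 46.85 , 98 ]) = [-46.85,-27, - 1/4,0, sqrt( 15) /15,sqrt( 3),E, 3  *sqrt(2 ),98]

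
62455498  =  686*91043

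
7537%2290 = 667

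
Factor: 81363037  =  7^1*17^2*37^1 *1087^1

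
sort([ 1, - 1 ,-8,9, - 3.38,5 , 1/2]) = [ - 8, - 3.38, - 1, 1/2,1,5, 9 ] 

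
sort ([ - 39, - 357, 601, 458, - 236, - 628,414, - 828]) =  [  -  828, - 628,-357,-236, - 39, 414,458, 601 ] 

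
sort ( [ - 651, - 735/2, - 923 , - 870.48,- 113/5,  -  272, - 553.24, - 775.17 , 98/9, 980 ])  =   [ - 923, - 870.48, - 775.17, - 651 , - 553.24, - 735/2,  -  272, - 113/5, 98/9,980 ]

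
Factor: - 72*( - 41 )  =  2952= 2^3*3^2 * 41^1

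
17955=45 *399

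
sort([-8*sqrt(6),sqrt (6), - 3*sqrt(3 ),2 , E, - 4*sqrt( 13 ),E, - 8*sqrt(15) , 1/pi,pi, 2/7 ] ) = [-8*sqrt(15 ), - 8*sqrt( 6 ), - 4 * sqrt( 13),-3*sqrt( 3 ),2/7, 1/pi,2, sqrt( 6 ), E  ,  E,pi ] 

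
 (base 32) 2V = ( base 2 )1011111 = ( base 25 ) 3k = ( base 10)95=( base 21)4B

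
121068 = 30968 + 90100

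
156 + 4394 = 4550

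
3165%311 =55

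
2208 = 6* 368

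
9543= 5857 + 3686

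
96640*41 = 3962240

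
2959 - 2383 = 576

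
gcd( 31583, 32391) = 1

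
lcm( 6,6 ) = 6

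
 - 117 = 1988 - 2105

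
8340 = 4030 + 4310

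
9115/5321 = 1+3794/5321 = 1.71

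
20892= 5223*4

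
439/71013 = 439/71013 = 0.01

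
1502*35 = 52570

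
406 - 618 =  - 212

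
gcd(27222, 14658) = 2094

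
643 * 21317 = 13706831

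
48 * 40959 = 1966032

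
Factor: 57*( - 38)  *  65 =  - 140790 = - 2^1*3^1 * 5^1 * 13^1*19^2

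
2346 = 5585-3239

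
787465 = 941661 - 154196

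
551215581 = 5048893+546166688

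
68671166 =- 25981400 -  - 94652566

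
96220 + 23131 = 119351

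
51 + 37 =88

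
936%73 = 60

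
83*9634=799622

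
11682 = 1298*9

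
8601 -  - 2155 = 10756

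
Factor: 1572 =2^2* 3^1* 131^1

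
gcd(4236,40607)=1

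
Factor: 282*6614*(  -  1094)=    - 2^3*3^1*47^1*547^1*3307^1  =  - 2040471912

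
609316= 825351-216035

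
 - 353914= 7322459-7676373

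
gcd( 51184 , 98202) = 2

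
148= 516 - 368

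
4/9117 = 4/9117=0.00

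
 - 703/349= - 3 + 344/349  =  - 2.01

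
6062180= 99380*61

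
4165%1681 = 803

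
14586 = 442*33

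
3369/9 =1123/3 = 374.33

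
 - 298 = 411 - 709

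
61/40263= 61/40263=0.00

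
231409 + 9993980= 10225389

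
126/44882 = 63/22441 = 0.00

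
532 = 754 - 222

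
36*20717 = 745812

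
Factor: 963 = 3^2*107^1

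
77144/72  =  1071 + 4/9 = 1071.44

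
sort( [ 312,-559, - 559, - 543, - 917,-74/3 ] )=[ - 917, - 559 , - 559, -543, -74/3, 312] 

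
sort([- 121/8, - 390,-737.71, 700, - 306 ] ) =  [ - 737.71,-390, - 306, - 121/8, 700]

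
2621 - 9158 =  -  6537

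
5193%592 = 457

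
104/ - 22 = -52/11 = - 4.73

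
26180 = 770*34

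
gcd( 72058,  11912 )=2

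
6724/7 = 6724/7 = 960.57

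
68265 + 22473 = 90738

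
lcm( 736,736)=736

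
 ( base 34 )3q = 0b10000000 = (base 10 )128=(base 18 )72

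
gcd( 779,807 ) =1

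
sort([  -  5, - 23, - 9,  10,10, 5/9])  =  [ - 23, - 9, - 5,5/9, 10, 10]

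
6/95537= 6/95537 = 0.00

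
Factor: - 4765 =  - 5^1*953^1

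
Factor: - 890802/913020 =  - 2^ ( - 1 )*3^1*5^( - 1)*11^2*409^1*15217^( - 1 ) = - 148467/152170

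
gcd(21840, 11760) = 1680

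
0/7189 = 0 = 0.00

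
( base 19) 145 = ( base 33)DD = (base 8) 672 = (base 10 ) 442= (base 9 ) 541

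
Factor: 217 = 7^1*31^1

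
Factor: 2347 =2347^1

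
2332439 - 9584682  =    -  7252243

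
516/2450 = 258/1225 = 0.21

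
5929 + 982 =6911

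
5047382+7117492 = 12164874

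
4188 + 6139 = 10327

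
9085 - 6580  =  2505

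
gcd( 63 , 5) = 1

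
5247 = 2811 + 2436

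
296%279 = 17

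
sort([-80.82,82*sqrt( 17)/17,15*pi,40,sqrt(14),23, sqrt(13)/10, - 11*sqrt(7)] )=[ - 80.82, - 11*sqrt(7),sqrt(13)/10,sqrt ( 14),82*sqrt ( 17 )/17 , 23, 40, 15*pi]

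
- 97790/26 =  - 3762 + 11/13 = - 3761.15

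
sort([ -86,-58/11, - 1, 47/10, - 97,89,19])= [  -  97,-86, - 58/11,-1, 47/10,19, 89 ]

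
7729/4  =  7729/4 = 1932.25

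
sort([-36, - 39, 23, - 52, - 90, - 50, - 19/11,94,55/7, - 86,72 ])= [-90, -86, - 52, - 50, - 39, - 36,  -  19/11,55/7,23,  72 , 94] 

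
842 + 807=1649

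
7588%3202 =1184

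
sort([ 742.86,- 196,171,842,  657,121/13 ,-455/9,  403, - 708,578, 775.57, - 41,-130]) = [ - 708, - 196, - 130,-455/9,- 41,  121/13,171, 403,578, 657,  742.86 , 775.57, 842 ]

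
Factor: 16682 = 2^1  *19^1*439^1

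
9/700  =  9/700= 0.01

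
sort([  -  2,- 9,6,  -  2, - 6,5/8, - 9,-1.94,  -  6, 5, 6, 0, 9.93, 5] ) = [ - 9,-9,-6,-6,  -  2,-2, - 1.94, 0,5/8,5,5, 6 , 6, 9.93]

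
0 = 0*9473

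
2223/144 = 15 + 7/16 = 15.44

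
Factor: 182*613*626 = 2^2*7^1*13^1*313^1*613^1 = 69840316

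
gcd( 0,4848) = 4848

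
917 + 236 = 1153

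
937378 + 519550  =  1456928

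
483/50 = 9+33/50 = 9.66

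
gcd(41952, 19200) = 96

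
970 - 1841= - 871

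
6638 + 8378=15016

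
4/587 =4/587 = 0.01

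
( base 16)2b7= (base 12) 49b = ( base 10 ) 695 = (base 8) 1267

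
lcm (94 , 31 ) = 2914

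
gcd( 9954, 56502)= 18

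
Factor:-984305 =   -  5^1*7^1*28123^1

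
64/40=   1+3/5  =  1.60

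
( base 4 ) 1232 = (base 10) 110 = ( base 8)156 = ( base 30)3k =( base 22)50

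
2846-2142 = 704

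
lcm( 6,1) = 6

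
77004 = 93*828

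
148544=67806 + 80738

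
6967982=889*7838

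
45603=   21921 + 23682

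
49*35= 1715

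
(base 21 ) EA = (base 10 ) 304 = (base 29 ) AE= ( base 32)9G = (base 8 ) 460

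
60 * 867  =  52020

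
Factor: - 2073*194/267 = - 2^1 * 89^ (-1)*97^1*691^1 = - 134054/89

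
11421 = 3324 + 8097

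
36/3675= 12/1225= 0.01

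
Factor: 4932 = 2^2 * 3^2*137^1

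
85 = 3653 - 3568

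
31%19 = 12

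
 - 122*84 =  - 10248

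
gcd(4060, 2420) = 20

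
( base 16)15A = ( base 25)DL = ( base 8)532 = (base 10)346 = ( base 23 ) f1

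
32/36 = 8/9 =0.89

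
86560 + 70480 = 157040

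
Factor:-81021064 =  - 2^3*10127633^1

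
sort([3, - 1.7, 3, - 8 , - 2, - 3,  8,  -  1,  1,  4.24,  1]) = [ - 8 , - 3, - 2, - 1.7,-1, 1  ,  1,3, 3, 4.24,  8]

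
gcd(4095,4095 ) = 4095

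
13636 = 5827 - -7809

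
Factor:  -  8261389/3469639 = -2341^1*3529^1* 3469639^( - 1) 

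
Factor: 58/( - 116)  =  -2^ ( - 1) = - 1/2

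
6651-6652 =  - 1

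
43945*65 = 2856425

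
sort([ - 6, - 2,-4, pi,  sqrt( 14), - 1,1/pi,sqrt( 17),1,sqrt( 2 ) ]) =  [ - 6, - 4, - 2, - 1,1/pi, 1, sqrt(2 ),  pi,sqrt( 14 ),sqrt( 17 ) ]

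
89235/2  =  44617+ 1/2 = 44617.50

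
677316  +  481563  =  1158879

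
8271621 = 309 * 26769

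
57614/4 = 14403 + 1/2 = 14403.50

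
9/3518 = 9/3518 = 0.00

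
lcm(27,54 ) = 54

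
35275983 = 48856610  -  13580627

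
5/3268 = 5/3268 = 0.00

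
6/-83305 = -6/83305 = - 0.00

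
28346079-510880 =27835199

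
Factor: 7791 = 3^1 * 7^2 * 53^1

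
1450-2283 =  - 833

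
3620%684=200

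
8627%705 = 167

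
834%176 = 130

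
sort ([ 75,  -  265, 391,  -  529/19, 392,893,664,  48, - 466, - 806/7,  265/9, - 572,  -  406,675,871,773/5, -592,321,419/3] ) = [ - 592, - 572,  -  466, - 406, - 265, - 806/7,  -  529/19, 265/9,48, 75,419/3,773/5, 321,391,392,664,675,  871, 893]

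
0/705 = 0 = 0.00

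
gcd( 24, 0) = 24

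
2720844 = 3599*756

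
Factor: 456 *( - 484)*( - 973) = 214744992 = 2^5*3^1*7^1*11^2*19^1*139^1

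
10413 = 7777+2636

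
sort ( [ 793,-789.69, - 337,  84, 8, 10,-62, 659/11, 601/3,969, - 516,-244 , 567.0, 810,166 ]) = [ - 789.69, - 516, - 337, - 244,-62,8,10,659/11,84,166 , 601/3,567.0,793,810,969 ] 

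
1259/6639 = 1259/6639 = 0.19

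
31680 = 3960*8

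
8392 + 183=8575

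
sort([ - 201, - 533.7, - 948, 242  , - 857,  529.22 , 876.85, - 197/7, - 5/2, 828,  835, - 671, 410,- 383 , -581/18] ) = [ - 948,  -  857,-671, - 533.7 ,-383, - 201, - 581/18 , - 197/7, - 5/2,242, 410, 529.22,828,835,876.85 ] 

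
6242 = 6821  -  579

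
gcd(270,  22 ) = 2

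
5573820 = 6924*805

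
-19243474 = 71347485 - 90590959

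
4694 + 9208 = 13902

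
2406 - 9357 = - 6951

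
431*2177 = 938287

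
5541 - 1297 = 4244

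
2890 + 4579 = 7469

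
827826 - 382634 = 445192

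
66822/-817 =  - 82 + 4/19 = -81.79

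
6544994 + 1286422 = 7831416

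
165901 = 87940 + 77961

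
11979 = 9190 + 2789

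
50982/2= 25491 = 25491.00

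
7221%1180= 141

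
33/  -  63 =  - 1 + 10/21=- 0.52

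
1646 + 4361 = 6007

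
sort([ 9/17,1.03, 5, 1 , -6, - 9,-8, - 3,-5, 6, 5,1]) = [ - 9, - 8, - 6, - 5, - 3, 9/17, 1, 1, 1.03,5, 5,6 ] 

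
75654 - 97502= - 21848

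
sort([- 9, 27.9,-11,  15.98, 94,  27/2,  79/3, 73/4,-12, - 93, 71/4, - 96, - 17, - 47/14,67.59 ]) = [ - 96,-93,-17, - 12, - 11,  -  9, - 47/14,27/2, 15.98,  71/4, 73/4 , 79/3, 27.9,67.59, 94 ] 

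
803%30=23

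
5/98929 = 5/98929 = 0.00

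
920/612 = 1+ 77/153 = 1.50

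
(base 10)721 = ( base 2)1011010001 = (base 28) PL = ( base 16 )2d1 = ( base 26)11j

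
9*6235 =56115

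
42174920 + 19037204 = 61212124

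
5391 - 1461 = 3930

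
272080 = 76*3580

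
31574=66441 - 34867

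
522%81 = 36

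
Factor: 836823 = 3^1*13^1*43^1*499^1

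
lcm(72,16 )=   144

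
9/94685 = 9/94685 = 0.00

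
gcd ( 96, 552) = 24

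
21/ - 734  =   - 21/734 = - 0.03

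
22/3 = 7 + 1/3 = 7.33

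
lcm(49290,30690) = 1626570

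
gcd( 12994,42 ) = 2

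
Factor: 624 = 2^4  *  3^1 * 13^1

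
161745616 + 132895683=294641299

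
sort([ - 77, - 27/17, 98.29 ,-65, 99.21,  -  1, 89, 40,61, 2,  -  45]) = [ - 77,  -  65,-45, - 27/17, - 1, 2, 40,61, 89, 98.29,99.21] 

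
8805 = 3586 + 5219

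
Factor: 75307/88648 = 2^ ( - 3 )*7^( - 1)*1583^(  -  1 ) * 75307^1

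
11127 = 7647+3480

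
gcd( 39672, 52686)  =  18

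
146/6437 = 146/6437 = 0.02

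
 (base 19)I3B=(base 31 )6pp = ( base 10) 6566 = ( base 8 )14646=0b1100110100110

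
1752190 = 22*79645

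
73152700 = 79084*925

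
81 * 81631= 6612111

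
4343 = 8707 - 4364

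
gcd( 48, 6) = 6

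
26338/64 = 411  +  17/32  =  411.53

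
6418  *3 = 19254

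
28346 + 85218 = 113564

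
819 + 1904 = 2723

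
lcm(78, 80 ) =3120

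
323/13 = 323/13 = 24.85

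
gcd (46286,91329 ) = 1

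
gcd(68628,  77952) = 84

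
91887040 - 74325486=17561554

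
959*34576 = 33158384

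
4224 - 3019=1205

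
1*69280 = 69280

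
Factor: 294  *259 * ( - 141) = -10736586 = - 2^1*3^2*7^3*37^1* 47^1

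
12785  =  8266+4519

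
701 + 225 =926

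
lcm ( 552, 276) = 552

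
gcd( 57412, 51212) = 124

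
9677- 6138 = 3539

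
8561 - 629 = 7932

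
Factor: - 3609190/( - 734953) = 2^1*5^1*13^1*27763^1*734953^ (-1 )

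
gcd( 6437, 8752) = 1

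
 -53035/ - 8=53035/8  =  6629.38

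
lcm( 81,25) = 2025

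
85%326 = 85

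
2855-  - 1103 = 3958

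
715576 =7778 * 92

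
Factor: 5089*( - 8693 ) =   -  7^1*727^1*8693^1 = - 44238677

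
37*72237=2672769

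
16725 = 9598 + 7127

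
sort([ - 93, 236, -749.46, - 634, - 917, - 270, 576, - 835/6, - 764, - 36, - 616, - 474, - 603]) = [ - 917,  -  764,- 749.46,-634, -616, - 603, - 474, - 270, - 835/6, - 93, - 36, 236 , 576]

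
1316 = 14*94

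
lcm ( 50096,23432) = 1452784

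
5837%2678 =481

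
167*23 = 3841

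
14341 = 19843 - 5502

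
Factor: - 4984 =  - 2^3*7^1*89^1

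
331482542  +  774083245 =1105565787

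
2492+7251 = 9743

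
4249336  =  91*46696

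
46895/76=46895/76 = 617.04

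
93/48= 31/16 = 1.94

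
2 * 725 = 1450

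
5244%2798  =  2446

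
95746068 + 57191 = 95803259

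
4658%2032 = 594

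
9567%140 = 47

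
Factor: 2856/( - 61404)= - 2^1 *43^( - 1 ) = - 2/43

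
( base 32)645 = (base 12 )3771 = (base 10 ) 6277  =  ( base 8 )14205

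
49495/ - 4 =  - 49495/4 = -12373.75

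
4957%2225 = 507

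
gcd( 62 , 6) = 2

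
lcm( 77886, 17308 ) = 155772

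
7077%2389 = 2299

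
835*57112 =47688520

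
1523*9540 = 14529420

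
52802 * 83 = 4382566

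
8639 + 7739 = 16378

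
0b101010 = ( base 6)110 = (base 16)2A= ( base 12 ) 36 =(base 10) 42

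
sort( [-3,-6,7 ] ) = [ - 6, - 3 , 7] 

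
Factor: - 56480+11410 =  - 45070 = - 2^1 * 5^1*4507^1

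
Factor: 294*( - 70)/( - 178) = 10290/89 =2^1*3^1*5^1*7^3*89^( - 1) 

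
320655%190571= 130084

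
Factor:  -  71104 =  - 2^6*11^1*101^1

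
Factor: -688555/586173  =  -955/813 = -3^(-1 )*5^1*191^1*271^( - 1 ) 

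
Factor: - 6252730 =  - 2^1*5^1*11^1*56843^1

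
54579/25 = 54579/25 = 2183.16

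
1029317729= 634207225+395110504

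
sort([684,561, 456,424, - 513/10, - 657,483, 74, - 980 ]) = [ - 980,-657,-513/10, 74, 424 , 456,483, 561,684]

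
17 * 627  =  10659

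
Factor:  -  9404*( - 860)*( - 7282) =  - 58892738080 = - 2^5* 5^1*11^1  *  43^1*331^1*2351^1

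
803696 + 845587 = 1649283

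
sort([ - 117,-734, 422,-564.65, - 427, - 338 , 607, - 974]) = [-974,- 734,-564.65  ,- 427, -338,- 117, 422,607]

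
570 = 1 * 570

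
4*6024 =24096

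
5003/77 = 64+75/77 = 64.97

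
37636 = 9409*4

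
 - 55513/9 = - 6169 + 8/9 =- 6168.11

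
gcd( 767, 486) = 1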